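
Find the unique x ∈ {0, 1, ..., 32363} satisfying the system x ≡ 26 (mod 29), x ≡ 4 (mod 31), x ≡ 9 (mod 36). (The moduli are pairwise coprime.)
The moduli 29, 31, 36 are pairwise coprime, so by the CRT there is a unique solution mod 29·31·36 = 32364.
Solve by successive substitution. Start with x ≡ 26 (mod 29).
  Combine with x ≡ 4 (mod 31): write x = 26 + 29·t and require 26 + 29·t ≡ 4 (mod 31), i.e. 29·t ≡ 4 − 26 ≡ 9 (mod 31). Since 29^(−1) ≡ 15 (mod 31), t ≡ 15·9 ≡ 11 (mod 31). So x ≡ 26 + 29·11 = 345 (mod 899).
  Combine with x ≡ 9 (mod 36): write x = 345 + 899·t and require 345 + 899·t ≡ 9 (mod 36), i.e. 899·t ≡ 9 − 345 ≡ 24 (mod 36). Since 899^(−1) ≡ 35 (mod 36) (899 ≡ 35 (mod 36)), t ≡ 35·24 ≡ 12 (mod 36). So x ≡ 345 + 899·12 = 11133 (mod 32364).
Unique solution in [0, 32364): x = 11133.

Final answer: x ≡ 11133 (mod 32364); the representative in [0, 32364) is 11133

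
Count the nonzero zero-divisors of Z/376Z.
In Z/376Z each nonzero element is either a unit (gcd with 376 is 1) or a zero-divisor (gcd > 1). The number of units is φ(376): factorise 376 = 2^3 · 47, so φ(376) = (2^3 − 2^2) · (47 − 1) = 4 · 46 = 184. The nonzero elements number 376 − 1 = 375. Hence the nonzero zero-divisors number 375 − 184 = 191.

Final answer: Z/376Z has 191 nonzero zero-divisors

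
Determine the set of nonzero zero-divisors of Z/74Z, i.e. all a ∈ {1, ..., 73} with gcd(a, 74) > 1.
nonzero zero-divisors of Z/74Z = {2, 4, 6, 8, 10, 12, 14, 16, 18, 20, 22, 24, 26, 28, 30, 32, 34, 36, 37, 38, 40, 42, 44, 46, 48, 50, 52, 54, 56, 58, 60, 62, 64, 66, 68, 70, 72}

An element a ∈ Z/74Z (with a ≠ 0) is a zero-divisor iff gcd(a, 74) > 1 (because a is a unit precisely when gcd(a, n) = 1, and in Z/nZ every nonzero, non-unit element is a zero-divisor). Scan a = 1, ..., 73 and keep those with gcd(a, 74) > 1:
  gcd(2, 74) = 2, gcd(4, 74) = 2, gcd(6, 74) = 2, gcd(8, 74) = 2, gcd(10, 74) = 2, gcd(12, 74) = 2, gcd(14, 74) = 2, gcd(16, 74) = 2, gcd(18, 74) = 2, gcd(20, 74) = 2, gcd(22, 74) = 2, gcd(24, 74) = 2, gcd(26, 74) = 2, gcd(28, 74) = 2, gcd(30, 74) = 2, gcd(32, 74) = 2, gcd(34, 74) = 2, gcd(36, 74) = 2, gcd(37, 74) = 37, gcd(38, 74) = 2, gcd(40, 74) = 2, gcd(42, 74) = 2, gcd(44, 74) = 2, gcd(46, 74) = 2, gcd(48, 74) = 2, gcd(50, 74) = 2, gcd(52, 74) = 2, gcd(54, 74) = 2, gcd(56, 74) = 2, gcd(58, 74) = 2, gcd(60, 74) = 2, gcd(62, 74) = 2, gcd(64, 74) = 2, gcd(66, 74) = 2, gcd(68, 74) = 2, gcd(70, 74) = 2, gcd(72, 74) = 2.
All other a ∈ {1, ..., 73} have gcd(a, 74) = 1 and are units. So the nonzero zero-divisors are exactly the 37 values of a appearing in this scan.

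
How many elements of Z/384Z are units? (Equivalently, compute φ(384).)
Z/384Z has φ(384) = 128 units

An element a ∈ Z/384Z is a unit iff gcd(a, 384) = 1, so the number of units is φ(384). φ is multiplicative, with φ(p^e) = p^e − p^(e−1). Factorise 384 = 2^7 · 3. Then
  φ(384) = (2^7 − 2^6) · (3 − 1) = 64 · 2 = 128.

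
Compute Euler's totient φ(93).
φ(93) = 60

φ is multiplicative, with φ(p^e) = p^e − p^(e−1). Factorise 93 = 3 · 31. Then
  φ(93) = (3 − 1) · (31 − 1) = 2 · 30 = 60.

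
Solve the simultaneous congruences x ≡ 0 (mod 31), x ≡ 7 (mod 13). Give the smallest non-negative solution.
x ≡ 124 (mod 403); the representative in [0, 403) is 124

The moduli 31, 13 are pairwise coprime, so by the CRT there is a unique solution mod 31·13 = 403.
Solve by successive substitution. Start with x ≡ 0 (mod 31).
  Combine with x ≡ 7 (mod 13): write x = 31·t and require 31·t ≡ 7 (mod 13). Since 31^(−1) ≡ 8 (mod 13) (31 ≡ 5 (mod 13)), t ≡ 8·7 ≡ 4 (mod 13). So x ≡ 31·4 = 124 (mod 403).
Unique solution in [0, 403): x = 124.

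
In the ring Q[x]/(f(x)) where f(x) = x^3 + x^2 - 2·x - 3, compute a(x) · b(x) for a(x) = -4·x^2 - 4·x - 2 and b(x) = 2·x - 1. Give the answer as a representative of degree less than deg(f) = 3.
First multiply in Q[x] without reducing: a · b = -8·x^3 - 4·x^2 + 2. Now divide by f(x) = x^3 + x^2 - 2·x - 3, eliminating the leading term at each step:
  leading term -8·x^3: subtract (-8)·f(x) = -8·x^3 - 8·x^2 + 16·x + 24, leaving 4·x^2 - 16·x - 22
The degree is now < 3, so this is the remainder. Hence a · b ≡ 4·x^2 - 16·x - 22 in Q[x]/(f).

Final answer: a · b ≡ 4·x^2 - 16·x - 22 (mod f(x))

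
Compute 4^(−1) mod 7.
Apply the extended Euclidean algorithm to (7, 4), tracking rows (r, s, t) with s·7 + t·4 = r. Each division r_prev = q·r_cur + r_new produces the new row as (previous row) − q·(current row):
  row A: (7, 1, 0)   [1·7 + 0·4 = 7]
  row B: (4, 0, 1)   [0·7 + 1·4 = 4]
  7 = 1·4 + 3   → row C = row A − 1·row B = (3, 1, −1)   [check: 1·7 − 1·4 = 3]
  4 = 1·3 + 1   → row D = row B − 1·row C = (1, −1, 2)   [check: −1·7 + 2·4 = 1]
  3 = 3·1 + 0   → remainder 0, stop. gcd = 1 (last nonzero row D).
The gcd is 1, so 4 is invertible mod 7. The last nonzero row gives −1·7 + 2·4 = 1, so t = 2. So 4^(−1) ≡ 2 (mod 7). Verify: 4 · 2 = 8 ≡ 1 (mod 7). ✓

Final answer: 4^(−1) ≡ 2 (mod 7)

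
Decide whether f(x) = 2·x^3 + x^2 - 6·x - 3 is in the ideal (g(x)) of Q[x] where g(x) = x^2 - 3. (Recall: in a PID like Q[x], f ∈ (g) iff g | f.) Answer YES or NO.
In Q[x] the ideal (g) consists of all multiples of g, so f ∈ (g) iff g | f, i.e. iff the remainder of f on division by g is 0. Divide f by g (g is monic, so eliminate the leading term of the running remainder at each step):
  leading term 2·x^3: subtract (2·x)·g(x) = 2·x^3 - 6·x, leaving x^2 - 3
  leading term x^2: subtract (1)·g(x) = x^2 - 3, leaving 0
The remainder is 0, so f(x) = g(x) · h(x) with h(x) = 2·x + 1. Hence g | f, i.e. f ∈ (g).

Final answer: YES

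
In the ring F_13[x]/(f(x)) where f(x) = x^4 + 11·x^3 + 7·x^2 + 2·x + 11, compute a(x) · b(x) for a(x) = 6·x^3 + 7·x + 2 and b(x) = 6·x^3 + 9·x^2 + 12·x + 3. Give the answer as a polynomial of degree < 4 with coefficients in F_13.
a · b ≡ 4·x^3 + 8·x^2 + 4·x (mod f(x))

Multiply as integer polynomials: a · b = 36·x^6 + 54·x^5 + 114·x^4 + 93·x^3 + 102·x^2 + 45·x + 6. Reducing coefficients mod 13: a · b ≡ 10·x^6 + 2·x^5 + 10·x^4 + 2·x^3 + 11·x^2 + 6·x + 6. Now divide by f(x) = x^4 + 11·x^3 + 7·x^2 + 2·x + 11 in F_13[x], eliminating the leading term at each step:
  leading term 10·x^6: subtract (10·x^2)·f(x) = 10·x^6 + 6·x^5 + 5·x^4 + 7·x^3 + 6·x^2, leaving 9·x^5 + 5·x^4 + 8·x^3 + 5·x^2 + 6·x + 6 (coefficients mod 13)
  leading term 9·x^5: subtract (9·x)·f(x) = 9·x^5 + 8·x^4 + 11·x^3 + 5·x^2 + 8·x, leaving 10·x^4 + 10·x^3 + 11·x + 6 (coefficients mod 13)
  leading term 10·x^4: subtract (10)·f(x) = 10·x^4 + 6·x^3 + 5·x^2 + 7·x + 6, leaving 4·x^3 + 8·x^2 + 4·x (coefficients mod 13)
The degree is now < 4, so this is the remainder. Hence a · b ≡ 4·x^3 + 8·x^2 + 4·x in F_13[x]/(f).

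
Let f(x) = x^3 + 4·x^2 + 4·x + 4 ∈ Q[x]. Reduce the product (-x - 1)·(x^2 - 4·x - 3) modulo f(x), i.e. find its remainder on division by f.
First multiply in Q[x] without reducing: a · b = -x^3 + 3·x^2 + 7·x + 3. Now divide by f(x) = x^3 + 4·x^2 + 4·x + 4, eliminating the leading term at each step:
  leading term -x^3: subtract (-1)·f(x) = -x^3 - 4·x^2 - 4·x - 4, leaving 7·x^2 + 11·x + 7
The degree is now < 3, so this is the remainder. Hence a · b ≡ 7·x^2 + 11·x + 7 in Q[x]/(f).

Final answer: a · b ≡ 7·x^2 + 11·x + 7 (mod f(x))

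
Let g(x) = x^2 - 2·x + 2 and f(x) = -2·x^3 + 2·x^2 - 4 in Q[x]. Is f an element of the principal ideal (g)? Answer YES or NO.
In Q[x] the ideal (g) consists of all multiples of g, so f ∈ (g) iff g | f, i.e. iff the remainder of f on division by g is 0. Divide f by g (g is monic, so eliminate the leading term of the running remainder at each step):
  leading term -2·x^3: subtract (-2·x)·g(x) = -2·x^3 + 4·x^2 - 4·x, leaving -2·x^2 + 4·x - 4
  leading term -2·x^2: subtract (-2)·g(x) = -2·x^2 + 4·x - 4, leaving 0
The remainder is 0, so f(x) = g(x) · h(x) with h(x) = -2·x - 2. Hence g | f, i.e. f ∈ (g).

Final answer: YES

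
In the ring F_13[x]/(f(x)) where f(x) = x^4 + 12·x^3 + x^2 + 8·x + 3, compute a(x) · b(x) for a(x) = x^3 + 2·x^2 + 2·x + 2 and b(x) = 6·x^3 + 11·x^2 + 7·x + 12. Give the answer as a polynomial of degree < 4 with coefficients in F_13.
Multiply as integer polynomials: a · b = 6·x^6 + 23·x^5 + 41·x^4 + 60·x^3 + 60·x^2 + 38·x + 24. Reducing coefficients mod 13: a · b ≡ 6·x^6 + 10·x^5 + 2·x^4 + 8·x^3 + 8·x^2 + 12·x + 11. Now divide by f(x) = x^4 + 12·x^3 + x^2 + 8·x + 3 in F_13[x], eliminating the leading term at each step:
  leading term 6·x^6: subtract (6·x^2)·f(x) = 6·x^6 + 7·x^5 + 6·x^4 + 9·x^3 + 5·x^2, leaving 3·x^5 + 9·x^4 + 12·x^3 + 3·x^2 + 12·x + 11 (coefficients mod 13)
  leading term 3·x^5: subtract (3·x)·f(x) = 3·x^5 + 10·x^4 + 3·x^3 + 11·x^2 + 9·x, leaving 12·x^4 + 9·x^3 + 5·x^2 + 3·x + 11 (coefficients mod 13)
  leading term 12·x^4: subtract (12)·f(x) = 12·x^4 + x^3 + 12·x^2 + 5·x + 10, leaving 8·x^3 + 6·x^2 + 11·x + 1 (coefficients mod 13)
The degree is now < 4, so this is the remainder. Hence a · b ≡ 8·x^3 + 6·x^2 + 11·x + 1 in F_13[x]/(f).

Final answer: a · b ≡ 8·x^3 + 6·x^2 + 11·x + 1 (mod f(x))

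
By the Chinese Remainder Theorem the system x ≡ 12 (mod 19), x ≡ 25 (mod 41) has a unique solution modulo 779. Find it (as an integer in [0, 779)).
x ≡ 107 (mod 779); the representative in [0, 779) is 107

The moduli 19, 41 are pairwise coprime, so by the CRT there is a unique solution mod 19·41 = 779.
Solve by successive substitution. Start with x ≡ 12 (mod 19).
  Combine with x ≡ 25 (mod 41): write x = 12 + 19·t and require 12 + 19·t ≡ 25 (mod 41), i.e. 19·t ≡ 25 − 12 ≡ 13 (mod 41). Since 19^(−1) ≡ 13 (mod 41), t ≡ 13·13 ≡ 5 (mod 41). So x ≡ 12 + 19·5 = 107 (mod 779).
Unique solution in [0, 779): x = 107.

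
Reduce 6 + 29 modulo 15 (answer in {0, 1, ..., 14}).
5

Reduce the summands first: 29 ≡ 14 (mod 15), so 6 + 29 ≡ 6 + 14 (mod 15). 6 + 14 = 20; 20 = 1·15 + 5, so (6 + 29) mod 15 = 5.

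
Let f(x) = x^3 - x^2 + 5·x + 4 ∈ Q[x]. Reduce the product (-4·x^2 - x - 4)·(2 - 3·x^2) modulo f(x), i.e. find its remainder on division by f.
First multiply in Q[x] without reducing: a · b = 12·x^4 + 3·x^3 + 4·x^2 - 2·x - 8. Now divide by f(x) = x^3 - x^2 + 5·x + 4, eliminating the leading term at each step:
  leading term 12·x^4: subtract (12·x)·f(x) = 12·x^4 - 12·x^3 + 60·x^2 + 48·x, leaving 15·x^3 - 56·x^2 - 50·x - 8
  leading term 15·x^3: subtract (15)·f(x) = 15·x^3 - 15·x^2 + 75·x + 60, leaving -41·x^2 - 125·x - 68
The degree is now < 3, so this is the remainder. Hence a · b ≡ -41·x^2 - 125·x - 68 in Q[x]/(f).

Final answer: a · b ≡ -41·x^2 - 125·x - 68 (mod f(x))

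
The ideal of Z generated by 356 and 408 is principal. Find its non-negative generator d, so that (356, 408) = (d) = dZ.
(356, 408) = (4); d = 4

In the PID Z, (a, b) is generated by gcd(a, b). Compute gcd(408, 356) with the extended Euclidean algorithm, tracking rows (r, s, t) with s·408 + t·356 = r:
  row A: (408, 1, 0)   [1·408 + 0·356 = 408]
  row B: (356, 0, 1)   [0·408 + 1·356 = 356]
  408 = 1·356 + 52   → row C = row A − 1·row B = (52, 1, −1)   [check: 1·408 − 1·356 = 52]
  356 = 6·52 + 44   → row D = row B − 6·row C = (44, −6, 7)   [check: −6·408 + 7·356 = 44]
  52 = 1·44 + 8   → row E = row C − 1·row D = (8, 7, −8)   [check: 7·408 − 8·356 = 8]
  44 = 5·8 + 4   → row F = row D − 5·row E = (4, −41, 47)   [check: −41·408 + 47·356 = 4]
  8 = 2·4 + 0   → remainder 0, stop. gcd = 4 (last nonzero row F).
So gcd(356, 408) = 4, with Bézout identity −41·408 + 47·356 = 4. Containment (⊇): the Bézout identity exhibits 4 as an element of (356, 408), giving (4) ⊆ (356, 408). Containment (⊆): since 4 | 356 and 4 | 408 (356 = 4·89, 408 = 4·102), every Z-linear combination of 356 and 408 is divisible by 4, so (356, 408) ⊆ (4). Therefore (356, 408) = (4), d = 4.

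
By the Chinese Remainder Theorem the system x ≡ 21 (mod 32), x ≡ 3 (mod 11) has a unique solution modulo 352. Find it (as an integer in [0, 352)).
x ≡ 245 (mod 352); the representative in [0, 352) is 245

The moduli 32, 11 are pairwise coprime, so by the CRT there is a unique solution mod 32·11 = 352.
Solve by successive substitution. Start with x ≡ 21 (mod 32).
  Combine with x ≡ 3 (mod 11): write x = 21 + 32·t and require 21 + 32·t ≡ 3 (mod 11), i.e. 32·t ≡ 3 − 21 ≡ 4 (mod 11). Since 32^(−1) ≡ 10 (mod 11) (32 ≡ 10 (mod 11)), t ≡ 10·4 ≡ 7 (mod 11). So x ≡ 21 + 32·7 = 245 (mod 352).
Unique solution in [0, 352): x = 245.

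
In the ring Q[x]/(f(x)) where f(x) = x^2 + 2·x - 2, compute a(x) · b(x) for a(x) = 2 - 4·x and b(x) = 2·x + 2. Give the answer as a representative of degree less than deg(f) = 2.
a · b ≡ 12·x - 12 (mod f(x))

First multiply in Q[x] without reducing: a · b = -8·x^2 - 4·x + 4. Now divide by f(x) = x^2 + 2·x - 2, eliminating the leading term at each step:
  leading term -8·x^2: subtract (-8)·f(x) = -8·x^2 - 16·x + 16, leaving 12·x - 12
The degree is now < 2, so this is the remainder. Hence a · b ≡ 12·x - 12 in Q[x]/(f).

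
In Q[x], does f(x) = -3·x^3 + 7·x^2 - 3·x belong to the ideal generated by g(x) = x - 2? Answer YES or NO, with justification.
NO

In Q[x] the ideal (g) consists of all multiples of g, so f ∈ (g) iff g | f, i.e. iff the remainder of f on division by g is 0. Divide f by g (g is monic, so eliminate the leading term of the running remainder at each step):
  leading term -3·x^3: subtract (-3·x^2)·g(x) = -3·x^3 + 6·x^2, leaving x^2 - 3·x
  leading term x^2: subtract (x)·g(x) = x^2 - 2·x, leaving -x
  leading term -x: subtract (-1)·g(x) = 2 - x, leaving -2
The remainder r(x) = -2 ≠ 0 (and deg r < deg g), so g ∤ f, i.e. f ∉ (g).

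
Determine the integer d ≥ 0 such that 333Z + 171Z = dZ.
(333, 171) = (9); d = 9

In the PID Z, (a, b) is generated by gcd(a, b). Compute gcd(333, 171) with the extended Euclidean algorithm, tracking rows (r, s, t) with s·333 + t·171 = r:
  row A: (333, 1, 0)   [1·333 + 0·171 = 333]
  row B: (171, 0, 1)   [0·333 + 1·171 = 171]
  333 = 1·171 + 162   → row C = row A − 1·row B = (162, 1, −1)   [check: 1·333 − 1·171 = 162]
  171 = 1·162 + 9   → row D = row B − 1·row C = (9, −1, 2)   [check: −1·333 + 2·171 = 9]
  162 = 18·9 + 0   → remainder 0, stop. gcd = 9 (last nonzero row D).
So gcd(333, 171) = 9, with Bézout identity −1·333 + 2·171 = 9. Containment (⊇): the Bézout identity exhibits 9 as an element of (333, 171), giving (9) ⊆ (333, 171). Containment (⊆): since 9 | 333 and 9 | 171 (333 = 9·37, 171 = 9·19), every Z-linear combination of 333 and 171 is divisible by 9, so (333, 171) ⊆ (9). Therefore (333, 171) = (9), d = 9.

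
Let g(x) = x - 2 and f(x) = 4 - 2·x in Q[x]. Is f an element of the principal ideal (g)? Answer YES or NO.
In Q[x] the ideal (g) consists of all multiples of g, so f ∈ (g) iff g | f, i.e. iff the remainder of f on division by g is 0. Divide f by g (g is monic, so eliminate the leading term of the running remainder at each step):
  leading term -2·x: subtract (-2)·g(x) = 4 - 2·x, leaving 0
The remainder is 0, so f(x) = g(x) · h(x) with h(x) = -2. Hence g | f, i.e. f ∈ (g).

Final answer: YES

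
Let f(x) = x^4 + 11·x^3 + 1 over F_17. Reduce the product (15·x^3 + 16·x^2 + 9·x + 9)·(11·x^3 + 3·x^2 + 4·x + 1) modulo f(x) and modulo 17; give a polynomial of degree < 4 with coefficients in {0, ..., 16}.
a · b ≡ 10·x^3 + 16·x^2 + 7·x + 16 (mod f(x))

Multiply as integer polynomials: a · b = 165·x^6 + 221·x^5 + 207·x^4 + 205·x^3 + 79·x^2 + 45·x + 9. Reducing coefficients mod 17: a · b ≡ 12·x^6 + 3·x^4 + x^3 + 11·x^2 + 11·x + 9. Now divide by f(x) = x^4 + 11·x^3 + 1 in F_17[x], eliminating the leading term at each step:
  leading term 12·x^6: subtract (12·x^2)·f(x) = 12·x^6 + 13·x^5 + 12·x^2, leaving 4·x^5 + 3·x^4 + x^3 + 16·x^2 + 11·x + 9 (coefficients mod 17)
  leading term 4·x^5: subtract (4·x)·f(x) = 4·x^5 + 10·x^4 + 4·x, leaving 10·x^4 + x^3 + 16·x^2 + 7·x + 9 (coefficients mod 17)
  leading term 10·x^4: subtract (10)·f(x) = 10·x^4 + 8·x^3 + 10, leaving 10·x^3 + 16·x^2 + 7·x + 16 (coefficients mod 17)
The degree is now < 4, so this is the remainder. Hence a · b ≡ 10·x^3 + 16·x^2 + 7·x + 16 in F_17[x]/(f).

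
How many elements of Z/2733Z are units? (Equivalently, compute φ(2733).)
An element a ∈ Z/2733Z is a unit iff gcd(a, 2733) = 1, so the number of units is φ(2733). φ is multiplicative, with φ(p^e) = p^e − p^(e−1). Factorise 2733 = 3 · 911. Then
  φ(2733) = (3 − 1) · (911 − 1) = 2 · 910 = 1820.

Final answer: Z/2733Z has φ(2733) = 1820 units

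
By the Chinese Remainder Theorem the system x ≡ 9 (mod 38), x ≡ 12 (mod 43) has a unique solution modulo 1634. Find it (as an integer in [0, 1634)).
The moduli 38, 43 are pairwise coprime, so by the CRT there is a unique solution mod 38·43 = 1634.
Solve by successive substitution. Start with x ≡ 9 (mod 38).
  Combine with x ≡ 12 (mod 43): write x = 9 + 38·t and require 9 + 38·t ≡ 12 (mod 43), i.e. 38·t ≡ 12 − 9 ≡ 3 (mod 43). Since 38^(−1) ≡ 17 (mod 43), t ≡ 17·3 ≡ 8 (mod 43). So x ≡ 9 + 38·8 = 313 (mod 1634).
Unique solution in [0, 1634): x = 313.

Final answer: x ≡ 313 (mod 1634); the representative in [0, 1634) is 313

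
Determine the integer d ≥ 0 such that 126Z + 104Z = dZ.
(126, 104) = (2); d = 2

In the PID Z, (a, b) is generated by gcd(a, b). Compute gcd(126, 104) with the extended Euclidean algorithm, tracking rows (r, s, t) with s·126 + t·104 = r:
  row A: (126, 1, 0)   [1·126 + 0·104 = 126]
  row B: (104, 0, 1)   [0·126 + 1·104 = 104]
  126 = 1·104 + 22   → row C = row A − 1·row B = (22, 1, −1)   [check: 1·126 − 1·104 = 22]
  104 = 4·22 + 16   → row D = row B − 4·row C = (16, −4, 5)   [check: −4·126 + 5·104 = 16]
  22 = 1·16 + 6   → row E = row C − 1·row D = (6, 5, −6)   [check: 5·126 − 6·104 = 6]
  16 = 2·6 + 4   → row F = row D − 2·row E = (4, −14, 17)   [check: −14·126 + 17·104 = 4]
  6 = 1·4 + 2   → row G = row E − 1·row F = (2, 19, −23)   [check: 19·126 − 23·104 = 2]
  4 = 2·2 + 0   → remainder 0, stop. gcd = 2 (last nonzero row G).
So gcd(126, 104) = 2, with Bézout identity 19·126 − 23·104 = 2. Containment (⊇): the Bézout identity exhibits 2 as an element of (126, 104), giving (2) ⊆ (126, 104). Containment (⊆): since 2 | 126 and 2 | 104 (126 = 2·63, 104 = 2·52), every Z-linear combination of 126 and 104 is divisible by 2, so (126, 104) ⊆ (2). Therefore (126, 104) = (2), d = 2.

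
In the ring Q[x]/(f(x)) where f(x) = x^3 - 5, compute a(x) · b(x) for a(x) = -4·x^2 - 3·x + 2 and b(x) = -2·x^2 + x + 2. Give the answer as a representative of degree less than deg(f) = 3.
First multiply in Q[x] without reducing: a · b = 8·x^4 + 2·x^3 - 15·x^2 - 4·x + 4. Now divide by f(x) = x^3 - 5, eliminating the leading term at each step:
  leading term 8·x^4: subtract (8·x)·f(x) = 8·x^4 - 40·x, leaving 2·x^3 - 15·x^2 + 36·x + 4
  leading term 2·x^3: subtract (2)·f(x) = 2·x^3 - 10, leaving -15·x^2 + 36·x + 14
The degree is now < 3, so this is the remainder. Hence a · b ≡ -15·x^2 + 36·x + 14 in Q[x]/(f).

Final answer: a · b ≡ -15·x^2 + 36·x + 14 (mod f(x))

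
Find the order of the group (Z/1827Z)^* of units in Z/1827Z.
(Z/1827Z)^* consists of the classes a with gcd(a, 1827) = 1, so its order is φ(1827). φ is multiplicative, with φ(p^e) = p^e − p^(e−1). Factorise 1827 = 3^2 · 7 · 29. Then
  φ(1827) = (3^2 − 3^1) · (7 − 1) · (29 − 1) = 6 · 6 · 28 = 1008.
Thus |(Z/1827Z)^*| = 1008.

Final answer: |(Z/1827Z)^*| = 1008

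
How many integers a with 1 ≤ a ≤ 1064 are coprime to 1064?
432

The number of a ∈ {1, ..., 1064} with gcd(a, 1064) = 1 is by definition Euler's totient φ(1064). φ is multiplicative, with φ(p^e) = p^e − p^(e−1). Factorise 1064 = 2^3 · 7 · 19. Then
  φ(1064) = (2^3 − 2^2) · (7 − 1) · (19 − 1) = 4 · 6 · 18 = 432.
So there are 432 such integers.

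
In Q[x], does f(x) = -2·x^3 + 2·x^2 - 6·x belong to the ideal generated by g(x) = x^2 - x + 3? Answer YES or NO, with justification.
In Q[x] the ideal (g) consists of all multiples of g, so f ∈ (g) iff g | f, i.e. iff the remainder of f on division by g is 0. Divide f by g (g is monic, so eliminate the leading term of the running remainder at each step):
  leading term -2·x^3: subtract (-2·x)·g(x) = -2·x^3 + 2·x^2 - 6·x, leaving 0
The remainder is 0, so f(x) = g(x) · h(x) with h(x) = -2·x. Hence g | f, i.e. f ∈ (g).

Final answer: YES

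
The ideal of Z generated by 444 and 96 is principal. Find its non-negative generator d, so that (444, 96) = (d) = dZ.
In the PID Z, (a, b) is generated by gcd(a, b). Compute gcd(444, 96) with the extended Euclidean algorithm, tracking rows (r, s, t) with s·444 + t·96 = r:
  row A: (444, 1, 0)   [1·444 + 0·96 = 444]
  row B: (96, 0, 1)   [0·444 + 1·96 = 96]
  444 = 4·96 + 60   → row C = row A − 4·row B = (60, 1, −4)   [check: 1·444 − 4·96 = 60]
  96 = 1·60 + 36   → row D = row B − 1·row C = (36, −1, 5)   [check: −1·444 + 5·96 = 36]
  60 = 1·36 + 24   → row E = row C − 1·row D = (24, 2, −9)   [check: 2·444 − 9·96 = 24]
  36 = 1·24 + 12   → row F = row D − 1·row E = (12, −3, 14)   [check: −3·444 + 14·96 = 12]
  24 = 2·12 + 0   → remainder 0, stop. gcd = 12 (last nonzero row F).
So gcd(444, 96) = 12, with Bézout identity −3·444 + 14·96 = 12. Containment (⊇): the Bézout identity exhibits 12 as an element of (444, 96), giving (12) ⊆ (444, 96). Containment (⊆): since 12 | 444 and 12 | 96 (444 = 12·37, 96 = 12·8), every Z-linear combination of 444 and 96 is divisible by 12, so (444, 96) ⊆ (12). Therefore (444, 96) = (12), d = 12.

Final answer: (444, 96) = (12); d = 12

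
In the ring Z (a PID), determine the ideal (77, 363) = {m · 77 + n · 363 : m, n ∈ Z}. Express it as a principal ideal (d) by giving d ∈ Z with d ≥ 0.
(77, 363) = (11); d = 11

In the PID Z, (a, b) is generated by gcd(a, b). Compute gcd(363, 77) with the extended Euclidean algorithm, tracking rows (r, s, t) with s·363 + t·77 = r:
  row A: (363, 1, 0)   [1·363 + 0·77 = 363]
  row B: (77, 0, 1)   [0·363 + 1·77 = 77]
  363 = 4·77 + 55   → row C = row A − 4·row B = (55, 1, −4)   [check: 1·363 − 4·77 = 55]
  77 = 1·55 + 22   → row D = row B − 1·row C = (22, −1, 5)   [check: −1·363 + 5·77 = 22]
  55 = 2·22 + 11   → row E = row C − 2·row D = (11, 3, −14)   [check: 3·363 − 14·77 = 11]
  22 = 2·11 + 0   → remainder 0, stop. gcd = 11 (last nonzero row E).
So gcd(77, 363) = 11, with Bézout identity 3·363 − 14·77 = 11. Containment (⊇): the Bézout identity exhibits 11 as an element of (77, 363), giving (11) ⊆ (77, 363). Containment (⊆): since 11 | 77 and 11 | 363 (77 = 11·7, 363 = 11·33), every Z-linear combination of 77 and 363 is divisible by 11, so (77, 363) ⊆ (11). Therefore (77, 363) = (11), d = 11.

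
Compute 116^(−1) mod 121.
Apply the extended Euclidean algorithm to (121, 116), tracking rows (r, s, t) with s·121 + t·116 = r. Each division r_prev = q·r_cur + r_new produces the new row as (previous row) − q·(current row):
  row A: (121, 1, 0)   [1·121 + 0·116 = 121]
  row B: (116, 0, 1)   [0·121 + 1·116 = 116]
  121 = 1·116 + 5   → row C = row A − 1·row B = (5, 1, −1)   [check: 1·121 − 1·116 = 5]
  116 = 23·5 + 1   → row D = row B − 23·row C = (1, −23, 24)   [check: −23·121 + 24·116 = 1]
  5 = 5·1 + 0   → remainder 0, stop. gcd = 1 (last nonzero row D).
The gcd is 1, so 116 is invertible mod 121. The last nonzero row gives −23·121 + 24·116 = 1, so t = 24. So 116^(−1) ≡ 24 (mod 121). Verify: 116 · 24 = 2784 ≡ 1 (mod 121). ✓

Final answer: 116^(−1) ≡ 24 (mod 121)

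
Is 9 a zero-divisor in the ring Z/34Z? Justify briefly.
gcd(9, 34) = 1, so 9 is a unit in Z/34Z (it has a multiplicative inverse). A unit cannot be a zero-divisor: if 9·b ≡ 0 then multiplying both sides by 9^(−1) gives b ≡ 0. So 9 is not a zero-divisor.

Final answer: NO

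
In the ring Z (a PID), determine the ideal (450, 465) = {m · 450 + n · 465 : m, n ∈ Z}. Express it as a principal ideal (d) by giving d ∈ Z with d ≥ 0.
(450, 465) = (15); d = 15

In the PID Z, (a, b) is generated by gcd(a, b). Compute gcd(465, 450) with the extended Euclidean algorithm, tracking rows (r, s, t) with s·465 + t·450 = r:
  row A: (465, 1, 0)   [1·465 + 0·450 = 465]
  row B: (450, 0, 1)   [0·465 + 1·450 = 450]
  465 = 1·450 + 15   → row C = row A − 1·row B = (15, 1, −1)   [check: 1·465 − 1·450 = 15]
  450 = 30·15 + 0   → remainder 0, stop. gcd = 15 (last nonzero row C).
So gcd(450, 465) = 15, with Bézout identity 1·465 − 1·450 = 15. Containment (⊇): the Bézout identity exhibits 15 as an element of (450, 465), giving (15) ⊆ (450, 465). Containment (⊆): since 15 | 450 and 15 | 465 (450 = 15·30, 465 = 15·31), every Z-linear combination of 450 and 465 is divisible by 15, so (450, 465) ⊆ (15). Therefore (450, 465) = (15), d = 15.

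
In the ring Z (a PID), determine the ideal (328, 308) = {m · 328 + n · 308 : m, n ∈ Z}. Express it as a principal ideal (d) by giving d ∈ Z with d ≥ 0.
(328, 308) = (4); d = 4

In the PID Z, (a, b) is generated by gcd(a, b). Compute gcd(328, 308) with the extended Euclidean algorithm, tracking rows (r, s, t) with s·328 + t·308 = r:
  row A: (328, 1, 0)   [1·328 + 0·308 = 328]
  row B: (308, 0, 1)   [0·328 + 1·308 = 308]
  328 = 1·308 + 20   → row C = row A − 1·row B = (20, 1, −1)   [check: 1·328 − 1·308 = 20]
  308 = 15·20 + 8   → row D = row B − 15·row C = (8, −15, 16)   [check: −15·328 + 16·308 = 8]
  20 = 2·8 + 4   → row E = row C − 2·row D = (4, 31, −33)   [check: 31·328 − 33·308 = 4]
  8 = 2·4 + 0   → remainder 0, stop. gcd = 4 (last nonzero row E).
So gcd(328, 308) = 4, with Bézout identity 31·328 − 33·308 = 4. Containment (⊇): the Bézout identity exhibits 4 as an element of (328, 308), giving (4) ⊆ (328, 308). Containment (⊆): since 4 | 328 and 4 | 308 (328 = 4·82, 308 = 4·77), every Z-linear combination of 328 and 308 is divisible by 4, so (328, 308) ⊆ (4). Therefore (328, 308) = (4), d = 4.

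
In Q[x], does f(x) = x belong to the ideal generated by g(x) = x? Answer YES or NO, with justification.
YES

In Q[x] the ideal (g) consists of all multiples of g, so f ∈ (g) iff g | f, i.e. iff the remainder of f on division by g is 0. Divide f by g (g is monic, so eliminate the leading term of the running remainder at each step):
  leading term x: subtract (1)·g(x) = x, leaving 0
The remainder is 0, so f(x) = g(x) · h(x) with h(x) = 1. Hence g | f, i.e. f ∈ (g).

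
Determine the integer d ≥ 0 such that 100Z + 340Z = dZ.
(100, 340) = (20); d = 20

In the PID Z, (a, b) is generated by gcd(a, b). Compute gcd(340, 100) with the extended Euclidean algorithm, tracking rows (r, s, t) with s·340 + t·100 = r:
  row A: (340, 1, 0)   [1·340 + 0·100 = 340]
  row B: (100, 0, 1)   [0·340 + 1·100 = 100]
  340 = 3·100 + 40   → row C = row A − 3·row B = (40, 1, −3)   [check: 1·340 − 3·100 = 40]
  100 = 2·40 + 20   → row D = row B − 2·row C = (20, −2, 7)   [check: −2·340 + 7·100 = 20]
  40 = 2·20 + 0   → remainder 0, stop. gcd = 20 (last nonzero row D).
So gcd(100, 340) = 20, with Bézout identity −2·340 + 7·100 = 20. Containment (⊇): the Bézout identity exhibits 20 as an element of (100, 340), giving (20) ⊆ (100, 340). Containment (⊆): since 20 | 100 and 20 | 340 (100 = 20·5, 340 = 20·17), every Z-linear combination of 100 and 340 is divisible by 20, so (100, 340) ⊆ (20). Therefore (100, 340) = (20), d = 20.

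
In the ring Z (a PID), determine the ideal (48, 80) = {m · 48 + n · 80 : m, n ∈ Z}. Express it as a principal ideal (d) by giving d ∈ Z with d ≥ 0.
In the PID Z, (a, b) is generated by gcd(a, b). Compute gcd(80, 48) with the extended Euclidean algorithm, tracking rows (r, s, t) with s·80 + t·48 = r:
  row A: (80, 1, 0)   [1·80 + 0·48 = 80]
  row B: (48, 0, 1)   [0·80 + 1·48 = 48]
  80 = 1·48 + 32   → row C = row A − 1·row B = (32, 1, −1)   [check: 1·80 − 1·48 = 32]
  48 = 1·32 + 16   → row D = row B − 1·row C = (16, −1, 2)   [check: −1·80 + 2·48 = 16]
  32 = 2·16 + 0   → remainder 0, stop. gcd = 16 (last nonzero row D).
So gcd(48, 80) = 16, with Bézout identity −1·80 + 2·48 = 16. Containment (⊇): the Bézout identity exhibits 16 as an element of (48, 80), giving (16) ⊆ (48, 80). Containment (⊆): since 16 | 48 and 16 | 80 (48 = 16·3, 80 = 16·5), every Z-linear combination of 48 and 80 is divisible by 16, so (48, 80) ⊆ (16). Therefore (48, 80) = (16), d = 16.

Final answer: (48, 80) = (16); d = 16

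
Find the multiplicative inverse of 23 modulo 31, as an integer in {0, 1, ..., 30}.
23^(−1) ≡ 27 (mod 31)

Apply the extended Euclidean algorithm to (31, 23), tracking rows (r, s, t) with s·31 + t·23 = r. Each division r_prev = q·r_cur + r_new produces the new row as (previous row) − q·(current row):
  row A: (31, 1, 0)   [1·31 + 0·23 = 31]
  row B: (23, 0, 1)   [0·31 + 1·23 = 23]
  31 = 1·23 + 8   → row C = row A − 1·row B = (8, 1, −1)   [check: 1·31 − 1·23 = 8]
  23 = 2·8 + 7   → row D = row B − 2·row C = (7, −2, 3)   [check: −2·31 + 3·23 = 7]
  8 = 1·7 + 1   → row E = row C − 1·row D = (1, 3, −4)   [check: 3·31 − 4·23 = 1]
  7 = 7·1 + 0   → remainder 0, stop. gcd = 1 (last nonzero row E).
The gcd is 1, so 23 is invertible mod 31. The last nonzero row gives 3·31 − 4·23 = 1, so t = −4. So 23^(−1) ≡ −4 ≡ 27 (mod 31). Verify: 23 · 27 = 621 ≡ 1 (mod 31). ✓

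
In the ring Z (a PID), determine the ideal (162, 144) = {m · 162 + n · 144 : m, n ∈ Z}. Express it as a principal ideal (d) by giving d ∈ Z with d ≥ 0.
(162, 144) = (18); d = 18

In the PID Z, (a, b) is generated by gcd(a, b). Compute gcd(162, 144) with the extended Euclidean algorithm, tracking rows (r, s, t) with s·162 + t·144 = r:
  row A: (162, 1, 0)   [1·162 + 0·144 = 162]
  row B: (144, 0, 1)   [0·162 + 1·144 = 144]
  162 = 1·144 + 18   → row C = row A − 1·row B = (18, 1, −1)   [check: 1·162 − 1·144 = 18]
  144 = 8·18 + 0   → remainder 0, stop. gcd = 18 (last nonzero row C).
So gcd(162, 144) = 18, with Bézout identity 1·162 − 1·144 = 18. Containment (⊇): the Bézout identity exhibits 18 as an element of (162, 144), giving (18) ⊆ (162, 144). Containment (⊆): since 18 | 162 and 18 | 144 (162 = 18·9, 144 = 18·8), every Z-linear combination of 162 and 144 is divisible by 18, so (162, 144) ⊆ (18). Therefore (162, 144) = (18), d = 18.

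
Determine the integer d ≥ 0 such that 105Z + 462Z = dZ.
In the PID Z, (a, b) is generated by gcd(a, b). Compute gcd(462, 105) with the extended Euclidean algorithm, tracking rows (r, s, t) with s·462 + t·105 = r:
  row A: (462, 1, 0)   [1·462 + 0·105 = 462]
  row B: (105, 0, 1)   [0·462 + 1·105 = 105]
  462 = 4·105 + 42   → row C = row A − 4·row B = (42, 1, −4)   [check: 1·462 − 4·105 = 42]
  105 = 2·42 + 21   → row D = row B − 2·row C = (21, −2, 9)   [check: −2·462 + 9·105 = 21]
  42 = 2·21 + 0   → remainder 0, stop. gcd = 21 (last nonzero row D).
So gcd(105, 462) = 21, with Bézout identity −2·462 + 9·105 = 21. Containment (⊇): the Bézout identity exhibits 21 as an element of (105, 462), giving (21) ⊆ (105, 462). Containment (⊆): since 21 | 105 and 21 | 462 (105 = 21·5, 462 = 21·22), every Z-linear combination of 105 and 462 is divisible by 21, so (105, 462) ⊆ (21). Therefore (105, 462) = (21), d = 21.

Final answer: (105, 462) = (21); d = 21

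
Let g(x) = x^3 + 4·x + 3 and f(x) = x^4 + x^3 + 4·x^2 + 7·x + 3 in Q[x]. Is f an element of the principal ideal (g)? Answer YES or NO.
YES

In Q[x] the ideal (g) consists of all multiples of g, so f ∈ (g) iff g | f, i.e. iff the remainder of f on division by g is 0. Divide f by g (g is monic, so eliminate the leading term of the running remainder at each step):
  leading term x^4: subtract (x)·g(x) = x^4 + 4·x^2 + 3·x, leaving x^3 + 4·x + 3
  leading term x^3: subtract (1)·g(x) = x^3 + 4·x + 3, leaving 0
The remainder is 0, so f(x) = g(x) · h(x) with h(x) = x + 1. Hence g | f, i.e. f ∈ (g).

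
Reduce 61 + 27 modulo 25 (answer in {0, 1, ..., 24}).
13

Reduce the summands first: 61 ≡ 11, 27 ≡ 2 (mod 25), so 61 + 27 ≡ 11 + 2 (mod 25). 11 + 2 = 13; 13 = 0·25 + 13, so (61 + 27) mod 25 = 13.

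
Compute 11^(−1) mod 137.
11^(−1) ≡ 25 (mod 137)

Apply the extended Euclidean algorithm to (137, 11), tracking rows (r, s, t) with s·137 + t·11 = r. Each division r_prev = q·r_cur + r_new produces the new row as (previous row) − q·(current row):
  row A: (137, 1, 0)   [1·137 + 0·11 = 137]
  row B: (11, 0, 1)   [0·137 + 1·11 = 11]
  137 = 12·11 + 5   → row C = row A − 12·row B = (5, 1, −12)   [check: 1·137 − 12·11 = 5]
  11 = 2·5 + 1   → row D = row B − 2·row C = (1, −2, 25)   [check: −2·137 + 25·11 = 1]
  5 = 5·1 + 0   → remainder 0, stop. gcd = 1 (last nonzero row D).
The gcd is 1, so 11 is invertible mod 137. The last nonzero row gives −2·137 + 25·11 = 1, so t = 25. So 11^(−1) ≡ 25 (mod 137). Verify: 11 · 25 = 275 ≡ 1 (mod 137). ✓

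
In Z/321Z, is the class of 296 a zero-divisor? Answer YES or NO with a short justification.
NO

gcd(296, 321) = 1, so 296 is a unit in Z/321Z (it has a multiplicative inverse). A unit cannot be a zero-divisor: if 296·b ≡ 0 then multiplying both sides by 296^(−1) gives b ≡ 0. So 296 is not a zero-divisor.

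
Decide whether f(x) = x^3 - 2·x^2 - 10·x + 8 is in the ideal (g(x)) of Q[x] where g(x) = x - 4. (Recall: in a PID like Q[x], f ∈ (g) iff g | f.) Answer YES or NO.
YES

In Q[x] the ideal (g) consists of all multiples of g, so f ∈ (g) iff g | f, i.e. iff the remainder of f on division by g is 0. Divide f by g (g is monic, so eliminate the leading term of the running remainder at each step):
  leading term x^3: subtract (x^2)·g(x) = x^3 - 4·x^2, leaving 2·x^2 - 10·x + 8
  leading term 2·x^2: subtract (2·x)·g(x) = 2·x^2 - 8·x, leaving 8 - 2·x
  leading term -2·x: subtract (-2)·g(x) = 8 - 2·x, leaving 0
The remainder is 0, so f(x) = g(x) · h(x) with h(x) = x^2 + 2·x - 2. Hence g | f, i.e. f ∈ (g).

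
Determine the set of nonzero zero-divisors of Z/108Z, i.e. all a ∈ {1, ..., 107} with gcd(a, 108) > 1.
nonzero zero-divisors of Z/108Z = {2, 3, 4, 6, 8, 9, 10, 12, 14, 15, 16, 18, 20, 21, 22, 24, 26, 27, 28, 30, 32, 33, 34, 36, 38, 39, 40, 42, 44, 45, 46, 48, 50, 51, 52, 54, 56, 57, 58, 60, 62, 63, 64, 66, 68, 69, 70, 72, 74, 75, 76, 78, 80, 81, 82, 84, 86, 87, 88, 90, 92, 93, 94, 96, 98, 99, 100, 102, 104, 105, 106}

An element a ∈ Z/108Z (with a ≠ 0) is a zero-divisor iff gcd(a, 108) > 1 (because a is a unit precisely when gcd(a, n) = 1, and in Z/nZ every nonzero, non-unit element is a zero-divisor). Scan a = 1, ..., 107 and keep those with gcd(a, 108) > 1:
  gcd(2, 108) = 2, gcd(3, 108) = 3, gcd(4, 108) = 4, gcd(6, 108) = 6, gcd(8, 108) = 4, gcd(9, 108) = 9, gcd(10, 108) = 2, gcd(12, 108) = 12, gcd(14, 108) = 2, gcd(15, 108) = 3, gcd(16, 108) = 4, gcd(18, 108) = 18, gcd(20, 108) = 4, gcd(21, 108) = 3, gcd(22, 108) = 2, gcd(24, 108) = 12, gcd(26, 108) = 2, gcd(27, 108) = 27, gcd(28, 108) = 4, gcd(30, 108) = 6, gcd(32, 108) = 4, gcd(33, 108) = 3, gcd(34, 108) = 2, gcd(36, 108) = 36, gcd(38, 108) = 2, gcd(39, 108) = 3, gcd(40, 108) = 4, gcd(42, 108) = 6, gcd(44, 108) = 4, gcd(45, 108) = 9, gcd(46, 108) = 2, gcd(48, 108) = 12, gcd(50, 108) = 2, gcd(51, 108) = 3, gcd(52, 108) = 4, gcd(54, 108) = 54, gcd(56, 108) = 4, gcd(57, 108) = 3, gcd(58, 108) = 2, gcd(60, 108) = 12, gcd(62, 108) = 2, gcd(63, 108) = 9, gcd(64, 108) = 4, gcd(66, 108) = 6, gcd(68, 108) = 4, gcd(69, 108) = 3, gcd(70, 108) = 2, gcd(72, 108) = 36, gcd(74, 108) = 2, gcd(75, 108) = 3, gcd(76, 108) = 4, gcd(78, 108) = 6, gcd(80, 108) = 4, gcd(81, 108) = 27, gcd(82, 108) = 2, gcd(84, 108) = 12, gcd(86, 108) = 2, gcd(87, 108) = 3, gcd(88, 108) = 4, gcd(90, 108) = 18, gcd(92, 108) = 4, gcd(93, 108) = 3, gcd(94, 108) = 2, gcd(96, 108) = 12, gcd(98, 108) = 2, gcd(99, 108) = 9, gcd(100, 108) = 4, gcd(102, 108) = 6, gcd(104, 108) = 4, gcd(105, 108) = 3, gcd(106, 108) = 2.
All other a ∈ {1, ..., 107} have gcd(a, 108) = 1 and are units. So the nonzero zero-divisors are exactly the 71 values of a appearing in this scan.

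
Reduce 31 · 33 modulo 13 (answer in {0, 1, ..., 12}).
Reduce the factors first: 31 ≡ 5, 33 ≡ 7 (mod 13), so 31 · 33 ≡ 5 · 7 (mod 13). 5 · 7 = 35. Dividing by 13: 35 = 2·13 + 9. So (31 · 33) mod 13 = 9.

Final answer: 9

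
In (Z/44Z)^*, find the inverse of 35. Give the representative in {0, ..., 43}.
Apply the extended Euclidean algorithm to (44, 35), tracking rows (r, s, t) with s·44 + t·35 = r. Each division r_prev = q·r_cur + r_new produces the new row as (previous row) − q·(current row):
  row A: (44, 1, 0)   [1·44 + 0·35 = 44]
  row B: (35, 0, 1)   [0·44 + 1·35 = 35]
  44 = 1·35 + 9   → row C = row A − 1·row B = (9, 1, −1)   [check: 1·44 − 1·35 = 9]
  35 = 3·9 + 8   → row D = row B − 3·row C = (8, −3, 4)   [check: −3·44 + 4·35 = 8]
  9 = 1·8 + 1   → row E = row C − 1·row D = (1, 4, −5)   [check: 4·44 − 5·35 = 1]
  8 = 8·1 + 0   → remainder 0, stop. gcd = 1 (last nonzero row E).
The gcd is 1, so 35 is invertible mod 44. The last nonzero row gives 4·44 − 5·35 = 1, so t = −5. So 35^(−1) ≡ −5 ≡ 39 (mod 44). Verify: 35 · 39 = 1365 ≡ 1 (mod 44). ✓

Final answer: 35^(−1) ≡ 39 (mod 44)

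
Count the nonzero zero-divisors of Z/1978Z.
In Z/1978Z each nonzero element is either a unit (gcd with 1978 is 1) or a zero-divisor (gcd > 1). The number of units is φ(1978): factorise 1978 = 2 · 23 · 43, so φ(1978) = (2 − 1) · (23 − 1) · (43 − 1) = 1 · 22 · 42 = 924. The nonzero elements number 1978 − 1 = 1977. Hence the nonzero zero-divisors number 1977 − 924 = 1053.

Final answer: Z/1978Z has 1053 nonzero zero-divisors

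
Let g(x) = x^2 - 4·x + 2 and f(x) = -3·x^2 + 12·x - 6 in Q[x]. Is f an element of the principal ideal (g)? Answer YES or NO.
YES

In Q[x] the ideal (g) consists of all multiples of g, so f ∈ (g) iff g | f, i.e. iff the remainder of f on division by g is 0. Divide f by g (g is monic, so eliminate the leading term of the running remainder at each step):
  leading term -3·x^2: subtract (-3)·g(x) = -3·x^2 + 12·x - 6, leaving 0
The remainder is 0, so f(x) = g(x) · h(x) with h(x) = -3. Hence g | f, i.e. f ∈ (g).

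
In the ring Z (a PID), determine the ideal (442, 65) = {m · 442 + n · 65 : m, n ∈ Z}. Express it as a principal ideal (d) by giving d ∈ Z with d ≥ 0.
In the PID Z, (a, b) is generated by gcd(a, b). Compute gcd(442, 65) with the extended Euclidean algorithm, tracking rows (r, s, t) with s·442 + t·65 = r:
  row A: (442, 1, 0)   [1·442 + 0·65 = 442]
  row B: (65, 0, 1)   [0·442 + 1·65 = 65]
  442 = 6·65 + 52   → row C = row A − 6·row B = (52, 1, −6)   [check: 1·442 − 6·65 = 52]
  65 = 1·52 + 13   → row D = row B − 1·row C = (13, −1, 7)   [check: −1·442 + 7·65 = 13]
  52 = 4·13 + 0   → remainder 0, stop. gcd = 13 (last nonzero row D).
So gcd(442, 65) = 13, with Bézout identity −1·442 + 7·65 = 13. Containment (⊇): the Bézout identity exhibits 13 as an element of (442, 65), giving (13) ⊆ (442, 65). Containment (⊆): since 13 | 442 and 13 | 65 (442 = 13·34, 65 = 13·5), every Z-linear combination of 442 and 65 is divisible by 13, so (442, 65) ⊆ (13). Therefore (442, 65) = (13), d = 13.

Final answer: (442, 65) = (13); d = 13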